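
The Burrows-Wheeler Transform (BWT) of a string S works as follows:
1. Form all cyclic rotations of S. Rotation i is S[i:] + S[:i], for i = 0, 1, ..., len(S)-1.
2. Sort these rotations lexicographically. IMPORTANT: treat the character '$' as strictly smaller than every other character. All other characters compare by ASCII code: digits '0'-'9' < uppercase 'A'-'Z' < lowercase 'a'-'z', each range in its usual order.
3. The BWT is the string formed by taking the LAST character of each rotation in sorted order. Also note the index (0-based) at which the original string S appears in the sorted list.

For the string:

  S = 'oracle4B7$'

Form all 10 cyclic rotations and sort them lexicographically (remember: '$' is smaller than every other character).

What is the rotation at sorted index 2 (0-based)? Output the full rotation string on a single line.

All 10 rotations (rotation i = S[i:]+S[:i]):
  rot[0] = oracle4B7$
  rot[1] = racle4B7$o
  rot[2] = acle4B7$or
  rot[3] = cle4B7$ora
  rot[4] = le4B7$orac
  rot[5] = e4B7$oracl
  rot[6] = 4B7$oracle
  rot[7] = B7$oracle4
  rot[8] = 7$oracle4B
  rot[9] = $oracle4B7
Sorted (with $ < everything):
  sorted[0] = $oracle4B7
  sorted[1] = 4B7$oracle
  sorted[2] = 7$oracle4B
  sorted[3] = B7$oracle4
  sorted[4] = acle4B7$or
  sorted[5] = cle4B7$ora
  sorted[6] = e4B7$oracl
  sorted[7] = le4B7$orac
  sorted[8] = oracle4B7$
  sorted[9] = racle4B7$o
sorted[2] = 7$oracle4B

Answer: 7$oracle4B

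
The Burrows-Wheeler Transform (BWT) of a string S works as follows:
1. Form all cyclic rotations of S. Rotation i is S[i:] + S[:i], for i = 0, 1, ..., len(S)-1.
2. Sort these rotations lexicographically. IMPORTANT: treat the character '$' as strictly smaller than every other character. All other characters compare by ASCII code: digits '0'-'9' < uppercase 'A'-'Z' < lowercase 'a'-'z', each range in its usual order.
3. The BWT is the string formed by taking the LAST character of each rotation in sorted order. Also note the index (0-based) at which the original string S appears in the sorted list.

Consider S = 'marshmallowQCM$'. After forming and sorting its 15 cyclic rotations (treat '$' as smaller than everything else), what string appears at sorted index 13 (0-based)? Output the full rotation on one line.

Answer: shmallowQCM$mar

Derivation:
All 15 rotations (rotation i = S[i:]+S[:i]):
  rot[0] = marshmallowQCM$
  rot[1] = arshmallowQCM$m
  rot[2] = rshmallowQCM$ma
  rot[3] = shmallowQCM$mar
  rot[4] = hmallowQCM$mars
  rot[5] = mallowQCM$marsh
  rot[6] = allowQCM$marshm
  rot[7] = llowQCM$marshma
  rot[8] = lowQCM$marshmal
  rot[9] = owQCM$marshmall
  rot[10] = wQCM$marshmallo
  rot[11] = QCM$marshmallow
  rot[12] = CM$marshmallowQ
  rot[13] = M$marshmallowQC
  rot[14] = $marshmallowQCM
Sorted (with $ < everything):
  sorted[0] = $marshmallowQCM
  sorted[1] = CM$marshmallowQ
  sorted[2] = M$marshmallowQC
  sorted[3] = QCM$marshmallow
  sorted[4] = allowQCM$marshm
  sorted[5] = arshmallowQCM$m
  sorted[6] = hmallowQCM$mars
  sorted[7] = llowQCM$marshma
  sorted[8] = lowQCM$marshmal
  sorted[9] = mallowQCM$marsh
  sorted[10] = marshmallowQCM$
  sorted[11] = owQCM$marshmall
  sorted[12] = rshmallowQCM$ma
  sorted[13] = shmallowQCM$mar
  sorted[14] = wQCM$marshmallo
sorted[13] = shmallowQCM$mar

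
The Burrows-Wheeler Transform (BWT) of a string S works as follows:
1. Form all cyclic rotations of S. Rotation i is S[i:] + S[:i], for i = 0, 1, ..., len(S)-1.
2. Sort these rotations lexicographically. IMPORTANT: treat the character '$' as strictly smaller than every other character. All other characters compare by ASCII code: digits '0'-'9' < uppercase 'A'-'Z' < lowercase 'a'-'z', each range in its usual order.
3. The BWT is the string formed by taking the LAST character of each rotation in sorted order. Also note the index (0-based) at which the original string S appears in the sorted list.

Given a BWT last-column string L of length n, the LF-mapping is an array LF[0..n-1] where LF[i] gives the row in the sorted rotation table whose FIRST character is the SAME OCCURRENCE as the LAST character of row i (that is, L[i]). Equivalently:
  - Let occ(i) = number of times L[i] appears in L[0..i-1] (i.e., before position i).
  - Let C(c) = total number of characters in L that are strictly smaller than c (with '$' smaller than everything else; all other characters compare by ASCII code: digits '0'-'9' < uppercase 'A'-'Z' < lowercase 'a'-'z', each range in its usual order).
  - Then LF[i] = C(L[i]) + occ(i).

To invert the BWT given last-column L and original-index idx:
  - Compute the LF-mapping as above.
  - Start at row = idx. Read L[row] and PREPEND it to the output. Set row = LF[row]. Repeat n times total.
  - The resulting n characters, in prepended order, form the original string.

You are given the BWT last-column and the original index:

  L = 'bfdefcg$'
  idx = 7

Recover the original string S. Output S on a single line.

Answer: gfedcfb$

Derivation:
LF mapping: 1 5 3 4 6 2 7 0
Walk LF starting at row 7, prepending L[row]:
  step 1: row=7, L[7]='$', prepend. Next row=LF[7]=0
  step 2: row=0, L[0]='b', prepend. Next row=LF[0]=1
  step 3: row=1, L[1]='f', prepend. Next row=LF[1]=5
  step 4: row=5, L[5]='c', prepend. Next row=LF[5]=2
  step 5: row=2, L[2]='d', prepend. Next row=LF[2]=3
  step 6: row=3, L[3]='e', prepend. Next row=LF[3]=4
  step 7: row=4, L[4]='f', prepend. Next row=LF[4]=6
  step 8: row=6, L[6]='g', prepend. Next row=LF[6]=7
Reversed output: gfedcfb$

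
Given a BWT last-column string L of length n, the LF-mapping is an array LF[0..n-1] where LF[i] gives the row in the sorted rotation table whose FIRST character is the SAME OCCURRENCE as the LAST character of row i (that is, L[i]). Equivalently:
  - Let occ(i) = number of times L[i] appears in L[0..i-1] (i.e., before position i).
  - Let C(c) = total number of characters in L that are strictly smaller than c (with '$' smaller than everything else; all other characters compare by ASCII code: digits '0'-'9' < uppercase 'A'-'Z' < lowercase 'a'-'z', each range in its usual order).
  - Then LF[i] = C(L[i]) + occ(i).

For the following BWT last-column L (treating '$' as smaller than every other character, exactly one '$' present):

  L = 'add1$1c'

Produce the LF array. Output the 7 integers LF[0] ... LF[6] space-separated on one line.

Answer: 3 5 6 1 0 2 4

Derivation:
Char counts: '$':1, '1':2, 'a':1, 'c':1, 'd':2
C (first-col start): C('$')=0, C('1')=1, C('a')=3, C('c')=4, C('d')=5
L[0]='a': occ=0, LF[0]=C('a')+0=3+0=3
L[1]='d': occ=0, LF[1]=C('d')+0=5+0=5
L[2]='d': occ=1, LF[2]=C('d')+1=5+1=6
L[3]='1': occ=0, LF[3]=C('1')+0=1+0=1
L[4]='$': occ=0, LF[4]=C('$')+0=0+0=0
L[5]='1': occ=1, LF[5]=C('1')+1=1+1=2
L[6]='c': occ=0, LF[6]=C('c')+0=4+0=4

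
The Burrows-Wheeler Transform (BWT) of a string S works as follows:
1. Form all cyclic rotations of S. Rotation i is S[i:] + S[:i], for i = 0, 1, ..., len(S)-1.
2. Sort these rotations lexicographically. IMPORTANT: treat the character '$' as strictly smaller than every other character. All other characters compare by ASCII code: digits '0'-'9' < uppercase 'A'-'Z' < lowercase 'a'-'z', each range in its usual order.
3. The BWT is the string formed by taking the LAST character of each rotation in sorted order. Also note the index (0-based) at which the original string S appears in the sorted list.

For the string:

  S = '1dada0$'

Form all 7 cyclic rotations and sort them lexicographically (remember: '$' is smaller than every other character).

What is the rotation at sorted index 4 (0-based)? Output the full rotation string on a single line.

Answer: ada0$1d

Derivation:
All 7 rotations (rotation i = S[i:]+S[:i]):
  rot[0] = 1dada0$
  rot[1] = dada0$1
  rot[2] = ada0$1d
  rot[3] = da0$1da
  rot[4] = a0$1dad
  rot[5] = 0$1dada
  rot[6] = $1dada0
Sorted (with $ < everything):
  sorted[0] = $1dada0
  sorted[1] = 0$1dada
  sorted[2] = 1dada0$
  sorted[3] = a0$1dad
  sorted[4] = ada0$1d
  sorted[5] = da0$1da
  sorted[6] = dada0$1
sorted[4] = ada0$1d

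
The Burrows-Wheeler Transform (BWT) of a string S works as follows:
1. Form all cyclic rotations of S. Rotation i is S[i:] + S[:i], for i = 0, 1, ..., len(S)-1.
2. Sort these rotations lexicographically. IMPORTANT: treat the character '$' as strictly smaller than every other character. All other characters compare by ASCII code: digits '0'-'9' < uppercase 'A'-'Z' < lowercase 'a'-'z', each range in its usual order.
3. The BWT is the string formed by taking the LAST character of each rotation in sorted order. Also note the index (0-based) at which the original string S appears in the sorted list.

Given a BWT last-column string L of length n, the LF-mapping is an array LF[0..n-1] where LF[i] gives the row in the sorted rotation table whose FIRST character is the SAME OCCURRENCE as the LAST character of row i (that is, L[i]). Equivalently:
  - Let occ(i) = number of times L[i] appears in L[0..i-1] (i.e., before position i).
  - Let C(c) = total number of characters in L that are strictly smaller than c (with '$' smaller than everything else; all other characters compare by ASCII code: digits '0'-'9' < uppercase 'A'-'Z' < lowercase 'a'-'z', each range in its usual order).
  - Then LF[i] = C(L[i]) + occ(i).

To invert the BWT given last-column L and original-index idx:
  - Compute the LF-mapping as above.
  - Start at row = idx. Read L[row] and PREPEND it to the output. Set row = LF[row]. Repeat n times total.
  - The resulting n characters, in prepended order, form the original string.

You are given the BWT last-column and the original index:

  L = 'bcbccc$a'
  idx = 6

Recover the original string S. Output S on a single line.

LF mapping: 2 4 3 5 6 7 0 1
Walk LF starting at row 6, prepending L[row]:
  step 1: row=6, L[6]='$', prepend. Next row=LF[6]=0
  step 2: row=0, L[0]='b', prepend. Next row=LF[0]=2
  step 3: row=2, L[2]='b', prepend. Next row=LF[2]=3
  step 4: row=3, L[3]='c', prepend. Next row=LF[3]=5
  step 5: row=5, L[5]='c', prepend. Next row=LF[5]=7
  step 6: row=7, L[7]='a', prepend. Next row=LF[7]=1
  step 7: row=1, L[1]='c', prepend. Next row=LF[1]=4
  step 8: row=4, L[4]='c', prepend. Next row=LF[4]=6
Reversed output: ccaccbb$

Answer: ccaccbb$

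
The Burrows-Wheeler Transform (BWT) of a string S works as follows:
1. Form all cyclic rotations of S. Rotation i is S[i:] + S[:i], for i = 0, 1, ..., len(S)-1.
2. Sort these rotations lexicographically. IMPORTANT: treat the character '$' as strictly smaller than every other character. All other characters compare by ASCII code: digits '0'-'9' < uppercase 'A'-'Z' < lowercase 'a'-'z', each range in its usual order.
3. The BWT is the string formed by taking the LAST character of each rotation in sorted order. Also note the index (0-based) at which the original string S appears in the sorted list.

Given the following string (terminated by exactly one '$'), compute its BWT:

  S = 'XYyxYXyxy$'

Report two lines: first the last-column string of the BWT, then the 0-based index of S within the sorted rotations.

All 10 rotations (rotation i = S[i:]+S[:i]):
  rot[0] = XYyxYXyxy$
  rot[1] = YyxYXyxy$X
  rot[2] = yxYXyxy$XY
  rot[3] = xYXyxy$XYy
  rot[4] = YXyxy$XYyx
  rot[5] = Xyxy$XYyxY
  rot[6] = yxy$XYyxYX
  rot[7] = xy$XYyxYXy
  rot[8] = y$XYyxYXyx
  rot[9] = $XYyxYXyxy
Sorted (with $ < everything):
  sorted[0] = $XYyxYXyxy  (last char: 'y')
  sorted[1] = XYyxYXyxy$  (last char: '$')
  sorted[2] = Xyxy$XYyxY  (last char: 'Y')
  sorted[3] = YXyxy$XYyx  (last char: 'x')
  sorted[4] = YyxYXyxy$X  (last char: 'X')
  sorted[5] = xYXyxy$XYy  (last char: 'y')
  sorted[6] = xy$XYyxYXy  (last char: 'y')
  sorted[7] = y$XYyxYXyx  (last char: 'x')
  sorted[8] = yxYXyxy$XY  (last char: 'Y')
  sorted[9] = yxy$XYyxYX  (last char: 'X')
Last column: y$YxXyyxYX
Original string S is at sorted index 1

Answer: y$YxXyyxYX
1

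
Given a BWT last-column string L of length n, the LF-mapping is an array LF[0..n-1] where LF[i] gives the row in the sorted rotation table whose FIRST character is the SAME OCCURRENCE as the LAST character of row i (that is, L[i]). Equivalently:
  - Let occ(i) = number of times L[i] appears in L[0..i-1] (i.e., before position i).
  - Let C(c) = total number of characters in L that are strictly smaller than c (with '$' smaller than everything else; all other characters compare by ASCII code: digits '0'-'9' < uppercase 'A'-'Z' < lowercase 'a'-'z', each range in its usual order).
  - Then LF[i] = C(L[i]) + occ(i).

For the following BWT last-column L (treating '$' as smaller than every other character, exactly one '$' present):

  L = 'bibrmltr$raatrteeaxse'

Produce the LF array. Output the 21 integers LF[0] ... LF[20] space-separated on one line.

Char counts: '$':1, 'a':3, 'b':2, 'e':3, 'i':1, 'l':1, 'm':1, 'r':4, 's':1, 't':3, 'x':1
C (first-col start): C('$')=0, C('a')=1, C('b')=4, C('e')=6, C('i')=9, C('l')=10, C('m')=11, C('r')=12, C('s')=16, C('t')=17, C('x')=20
L[0]='b': occ=0, LF[0]=C('b')+0=4+0=4
L[1]='i': occ=0, LF[1]=C('i')+0=9+0=9
L[2]='b': occ=1, LF[2]=C('b')+1=4+1=5
L[3]='r': occ=0, LF[3]=C('r')+0=12+0=12
L[4]='m': occ=0, LF[4]=C('m')+0=11+0=11
L[5]='l': occ=0, LF[5]=C('l')+0=10+0=10
L[6]='t': occ=0, LF[6]=C('t')+0=17+0=17
L[7]='r': occ=1, LF[7]=C('r')+1=12+1=13
L[8]='$': occ=0, LF[8]=C('$')+0=0+0=0
L[9]='r': occ=2, LF[9]=C('r')+2=12+2=14
L[10]='a': occ=0, LF[10]=C('a')+0=1+0=1
L[11]='a': occ=1, LF[11]=C('a')+1=1+1=2
L[12]='t': occ=1, LF[12]=C('t')+1=17+1=18
L[13]='r': occ=3, LF[13]=C('r')+3=12+3=15
L[14]='t': occ=2, LF[14]=C('t')+2=17+2=19
L[15]='e': occ=0, LF[15]=C('e')+0=6+0=6
L[16]='e': occ=1, LF[16]=C('e')+1=6+1=7
L[17]='a': occ=2, LF[17]=C('a')+2=1+2=3
L[18]='x': occ=0, LF[18]=C('x')+0=20+0=20
L[19]='s': occ=0, LF[19]=C('s')+0=16+0=16
L[20]='e': occ=2, LF[20]=C('e')+2=6+2=8

Answer: 4 9 5 12 11 10 17 13 0 14 1 2 18 15 19 6 7 3 20 16 8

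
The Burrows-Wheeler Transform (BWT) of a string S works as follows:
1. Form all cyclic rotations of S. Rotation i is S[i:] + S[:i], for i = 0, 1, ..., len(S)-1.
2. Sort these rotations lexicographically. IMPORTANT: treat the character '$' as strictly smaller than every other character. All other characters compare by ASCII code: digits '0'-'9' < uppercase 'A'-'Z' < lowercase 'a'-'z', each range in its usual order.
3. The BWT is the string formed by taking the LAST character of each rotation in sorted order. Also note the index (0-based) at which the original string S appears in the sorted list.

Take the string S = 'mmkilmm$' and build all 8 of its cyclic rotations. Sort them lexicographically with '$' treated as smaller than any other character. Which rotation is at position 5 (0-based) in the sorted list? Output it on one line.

All 8 rotations (rotation i = S[i:]+S[:i]):
  rot[0] = mmkilmm$
  rot[1] = mkilmm$m
  rot[2] = kilmm$mm
  rot[3] = ilmm$mmk
  rot[4] = lmm$mmki
  rot[5] = mm$mmkil
  rot[6] = m$mmkilm
  rot[7] = $mmkilmm
Sorted (with $ < everything):
  sorted[0] = $mmkilmm
  sorted[1] = ilmm$mmk
  sorted[2] = kilmm$mm
  sorted[3] = lmm$mmki
  sorted[4] = m$mmkilm
  sorted[5] = mkilmm$m
  sorted[6] = mm$mmkil
  sorted[7] = mmkilmm$
sorted[5] = mkilmm$m

Answer: mkilmm$m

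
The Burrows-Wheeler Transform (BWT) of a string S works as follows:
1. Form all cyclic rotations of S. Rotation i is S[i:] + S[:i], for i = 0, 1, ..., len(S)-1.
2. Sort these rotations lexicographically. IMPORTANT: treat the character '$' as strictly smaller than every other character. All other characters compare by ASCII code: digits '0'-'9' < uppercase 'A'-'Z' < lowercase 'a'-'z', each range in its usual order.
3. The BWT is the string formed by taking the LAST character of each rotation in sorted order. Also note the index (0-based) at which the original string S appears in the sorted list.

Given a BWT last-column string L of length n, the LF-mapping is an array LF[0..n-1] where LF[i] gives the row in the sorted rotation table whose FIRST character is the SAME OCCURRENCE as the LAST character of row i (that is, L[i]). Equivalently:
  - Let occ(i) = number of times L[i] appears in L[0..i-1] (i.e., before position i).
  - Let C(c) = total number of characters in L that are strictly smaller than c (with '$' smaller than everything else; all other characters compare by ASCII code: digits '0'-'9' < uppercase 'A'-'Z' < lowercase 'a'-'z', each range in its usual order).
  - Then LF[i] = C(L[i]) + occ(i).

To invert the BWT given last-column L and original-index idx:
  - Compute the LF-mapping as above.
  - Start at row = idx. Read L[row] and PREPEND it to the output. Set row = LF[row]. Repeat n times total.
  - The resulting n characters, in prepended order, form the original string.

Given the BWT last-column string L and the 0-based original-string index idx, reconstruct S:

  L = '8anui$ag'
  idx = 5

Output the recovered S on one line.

Answer: iguana8$

Derivation:
LF mapping: 1 2 6 7 5 0 3 4
Walk LF starting at row 5, prepending L[row]:
  step 1: row=5, L[5]='$', prepend. Next row=LF[5]=0
  step 2: row=0, L[0]='8', prepend. Next row=LF[0]=1
  step 3: row=1, L[1]='a', prepend. Next row=LF[1]=2
  step 4: row=2, L[2]='n', prepend. Next row=LF[2]=6
  step 5: row=6, L[6]='a', prepend. Next row=LF[6]=3
  step 6: row=3, L[3]='u', prepend. Next row=LF[3]=7
  step 7: row=7, L[7]='g', prepend. Next row=LF[7]=4
  step 8: row=4, L[4]='i', prepend. Next row=LF[4]=5
Reversed output: iguana8$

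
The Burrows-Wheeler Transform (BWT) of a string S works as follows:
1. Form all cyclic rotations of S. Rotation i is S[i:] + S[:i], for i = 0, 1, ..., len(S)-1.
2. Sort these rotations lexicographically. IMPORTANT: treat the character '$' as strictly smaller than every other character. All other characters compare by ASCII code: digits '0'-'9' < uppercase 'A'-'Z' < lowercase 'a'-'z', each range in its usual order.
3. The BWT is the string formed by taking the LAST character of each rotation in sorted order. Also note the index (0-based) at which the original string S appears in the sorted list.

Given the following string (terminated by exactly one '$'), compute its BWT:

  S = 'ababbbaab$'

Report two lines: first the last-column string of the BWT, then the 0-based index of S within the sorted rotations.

All 10 rotations (rotation i = S[i:]+S[:i]):
  rot[0] = ababbbaab$
  rot[1] = babbbaab$a
  rot[2] = abbbaab$ab
  rot[3] = bbbaab$aba
  rot[4] = bbaab$abab
  rot[5] = baab$ababb
  rot[6] = aab$ababbb
  rot[7] = ab$ababbba
  rot[8] = b$ababbbaa
  rot[9] = $ababbbaab
Sorted (with $ < everything):
  sorted[0] = $ababbbaab  (last char: 'b')
  sorted[1] = aab$ababbb  (last char: 'b')
  sorted[2] = ab$ababbba  (last char: 'a')
  sorted[3] = ababbbaab$  (last char: '$')
  sorted[4] = abbbaab$ab  (last char: 'b')
  sorted[5] = b$ababbbaa  (last char: 'a')
  sorted[6] = baab$ababb  (last char: 'b')
  sorted[7] = babbbaab$a  (last char: 'a')
  sorted[8] = bbaab$abab  (last char: 'b')
  sorted[9] = bbbaab$aba  (last char: 'a')
Last column: bba$bababa
Original string S is at sorted index 3

Answer: bba$bababa
3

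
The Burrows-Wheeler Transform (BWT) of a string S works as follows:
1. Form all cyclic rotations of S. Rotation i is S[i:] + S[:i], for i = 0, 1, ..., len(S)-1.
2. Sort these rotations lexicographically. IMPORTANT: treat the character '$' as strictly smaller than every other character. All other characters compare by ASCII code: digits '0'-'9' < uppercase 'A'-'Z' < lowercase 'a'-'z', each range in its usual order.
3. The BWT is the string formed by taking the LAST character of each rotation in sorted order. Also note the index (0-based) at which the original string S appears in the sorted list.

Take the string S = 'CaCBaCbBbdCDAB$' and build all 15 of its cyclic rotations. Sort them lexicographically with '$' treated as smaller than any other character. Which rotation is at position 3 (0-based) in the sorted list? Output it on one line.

All 15 rotations (rotation i = S[i:]+S[:i]):
  rot[0] = CaCBaCbBbdCDAB$
  rot[1] = aCBaCbBbdCDAB$C
  rot[2] = CBaCbBbdCDAB$Ca
  rot[3] = BaCbBbdCDAB$CaC
  rot[4] = aCbBbdCDAB$CaCB
  rot[5] = CbBbdCDAB$CaCBa
  rot[6] = bBbdCDAB$CaCBaC
  rot[7] = BbdCDAB$CaCBaCb
  rot[8] = bdCDAB$CaCBaCbB
  rot[9] = dCDAB$CaCBaCbBb
  rot[10] = CDAB$CaCBaCbBbd
  rot[11] = DAB$CaCBaCbBbdC
  rot[12] = AB$CaCBaCbBbdCD
  rot[13] = B$CaCBaCbBbdCDA
  rot[14] = $CaCBaCbBbdCDAB
Sorted (with $ < everything):
  sorted[0] = $CaCBaCbBbdCDAB
  sorted[1] = AB$CaCBaCbBbdCD
  sorted[2] = B$CaCBaCbBbdCDA
  sorted[3] = BaCbBbdCDAB$CaC
  sorted[4] = BbdCDAB$CaCBaCb
  sorted[5] = CBaCbBbdCDAB$Ca
  sorted[6] = CDAB$CaCBaCbBbd
  sorted[7] = CaCBaCbBbdCDAB$
  sorted[8] = CbBbdCDAB$CaCBa
  sorted[9] = DAB$CaCBaCbBbdC
  sorted[10] = aCBaCbBbdCDAB$C
  sorted[11] = aCbBbdCDAB$CaCB
  sorted[12] = bBbdCDAB$CaCBaC
  sorted[13] = bdCDAB$CaCBaCbB
  sorted[14] = dCDAB$CaCBaCbBb
sorted[3] = BaCbBbdCDAB$CaC

Answer: BaCbBbdCDAB$CaC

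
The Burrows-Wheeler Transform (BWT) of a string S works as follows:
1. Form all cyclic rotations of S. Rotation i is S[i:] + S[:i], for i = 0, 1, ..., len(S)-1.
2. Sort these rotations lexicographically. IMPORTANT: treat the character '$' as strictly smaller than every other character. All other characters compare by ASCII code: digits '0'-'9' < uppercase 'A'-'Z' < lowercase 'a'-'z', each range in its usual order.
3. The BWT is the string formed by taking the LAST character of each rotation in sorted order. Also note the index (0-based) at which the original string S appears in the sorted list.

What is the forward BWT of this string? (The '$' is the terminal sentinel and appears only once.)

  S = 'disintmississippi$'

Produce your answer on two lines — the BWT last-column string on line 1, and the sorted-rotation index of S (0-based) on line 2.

Answer: i$pssdsmtipiissiin
1

Derivation:
All 18 rotations (rotation i = S[i:]+S[:i]):
  rot[0] = disintmississippi$
  rot[1] = isintmississippi$d
  rot[2] = sintmississippi$di
  rot[3] = intmississippi$dis
  rot[4] = ntmississippi$disi
  rot[5] = tmississippi$disin
  rot[6] = mississippi$disint
  rot[7] = ississippi$disintm
  rot[8] = ssissippi$disintmi
  rot[9] = sissippi$disintmis
  rot[10] = issippi$disintmiss
  rot[11] = ssippi$disintmissi
  rot[12] = sippi$disintmissis
  rot[13] = ippi$disintmississ
  rot[14] = ppi$disintmississi
  rot[15] = pi$disintmississip
  rot[16] = i$disintmississipp
  rot[17] = $disintmississippi
Sorted (with $ < everything):
  sorted[0] = $disintmississippi  (last char: 'i')
  sorted[1] = disintmississippi$  (last char: '$')
  sorted[2] = i$disintmississipp  (last char: 'p')
  sorted[3] = intmississippi$dis  (last char: 's')
  sorted[4] = ippi$disintmississ  (last char: 's')
  sorted[5] = isintmississippi$d  (last char: 'd')
  sorted[6] = issippi$disintmiss  (last char: 's')
  sorted[7] = ississippi$disintm  (last char: 'm')
  sorted[8] = mississippi$disint  (last char: 't')
  sorted[9] = ntmississippi$disi  (last char: 'i')
  sorted[10] = pi$disintmississip  (last char: 'p')
  sorted[11] = ppi$disintmississi  (last char: 'i')
  sorted[12] = sintmississippi$di  (last char: 'i')
  sorted[13] = sippi$disintmissis  (last char: 's')
  sorted[14] = sissippi$disintmis  (last char: 's')
  sorted[15] = ssippi$disintmissi  (last char: 'i')
  sorted[16] = ssissippi$disintmi  (last char: 'i')
  sorted[17] = tmississippi$disin  (last char: 'n')
Last column: i$pssdsmtipiissiin
Original string S is at sorted index 1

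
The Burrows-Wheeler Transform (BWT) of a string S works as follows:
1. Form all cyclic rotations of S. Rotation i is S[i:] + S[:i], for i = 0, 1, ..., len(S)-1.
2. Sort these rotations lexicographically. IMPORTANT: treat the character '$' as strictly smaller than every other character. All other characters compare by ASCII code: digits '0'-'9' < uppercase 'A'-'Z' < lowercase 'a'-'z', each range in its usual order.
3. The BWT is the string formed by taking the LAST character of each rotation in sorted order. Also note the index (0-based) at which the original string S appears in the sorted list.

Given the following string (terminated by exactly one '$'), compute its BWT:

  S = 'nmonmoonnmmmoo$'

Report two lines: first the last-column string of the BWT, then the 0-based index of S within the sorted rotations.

Answer: onmnmnn$ooomomm
7

Derivation:
All 15 rotations (rotation i = S[i:]+S[:i]):
  rot[0] = nmonmoonnmmmoo$
  rot[1] = monmoonnmmmoo$n
  rot[2] = onmoonnmmmoo$nm
  rot[3] = nmoonnmmmoo$nmo
  rot[4] = moonnmmmoo$nmon
  rot[5] = oonnmmmoo$nmonm
  rot[6] = onnmmmoo$nmonmo
  rot[7] = nnmmmoo$nmonmoo
  rot[8] = nmmmoo$nmonmoon
  rot[9] = mmmoo$nmonmoonn
  rot[10] = mmoo$nmonmoonnm
  rot[11] = moo$nmonmoonnmm
  rot[12] = oo$nmonmoonnmmm
  rot[13] = o$nmonmoonnmmmo
  rot[14] = $nmonmoonnmmmoo
Sorted (with $ < everything):
  sorted[0] = $nmonmoonnmmmoo  (last char: 'o')
  sorted[1] = mmmoo$nmonmoonn  (last char: 'n')
  sorted[2] = mmoo$nmonmoonnm  (last char: 'm')
  sorted[3] = monmoonnmmmoo$n  (last char: 'n')
  sorted[4] = moo$nmonmoonnmm  (last char: 'm')
  sorted[5] = moonnmmmoo$nmon  (last char: 'n')
  sorted[6] = nmmmoo$nmonmoon  (last char: 'n')
  sorted[7] = nmonmoonnmmmoo$  (last char: '$')
  sorted[8] = nmoonnmmmoo$nmo  (last char: 'o')
  sorted[9] = nnmmmoo$nmonmoo  (last char: 'o')
  sorted[10] = o$nmonmoonnmmmo  (last char: 'o')
  sorted[11] = onmoonnmmmoo$nm  (last char: 'm')
  sorted[12] = onnmmmoo$nmonmo  (last char: 'o')
  sorted[13] = oo$nmonmoonnmmm  (last char: 'm')
  sorted[14] = oonnmmmoo$nmonm  (last char: 'm')
Last column: onmnmnn$ooomomm
Original string S is at sorted index 7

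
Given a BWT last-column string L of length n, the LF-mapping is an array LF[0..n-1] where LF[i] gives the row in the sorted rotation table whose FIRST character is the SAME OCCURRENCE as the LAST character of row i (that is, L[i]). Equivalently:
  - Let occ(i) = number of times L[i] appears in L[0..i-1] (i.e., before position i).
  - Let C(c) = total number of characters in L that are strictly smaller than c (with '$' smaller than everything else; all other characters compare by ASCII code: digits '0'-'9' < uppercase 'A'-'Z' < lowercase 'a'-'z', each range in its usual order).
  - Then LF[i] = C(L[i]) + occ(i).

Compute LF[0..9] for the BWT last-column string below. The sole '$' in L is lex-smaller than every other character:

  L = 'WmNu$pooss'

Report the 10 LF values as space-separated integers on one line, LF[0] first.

Answer: 2 3 1 9 0 6 4 5 7 8

Derivation:
Char counts: '$':1, 'N':1, 'W':1, 'm':1, 'o':2, 'p':1, 's':2, 'u':1
C (first-col start): C('$')=0, C('N')=1, C('W')=2, C('m')=3, C('o')=4, C('p')=6, C('s')=7, C('u')=9
L[0]='W': occ=0, LF[0]=C('W')+0=2+0=2
L[1]='m': occ=0, LF[1]=C('m')+0=3+0=3
L[2]='N': occ=0, LF[2]=C('N')+0=1+0=1
L[3]='u': occ=0, LF[3]=C('u')+0=9+0=9
L[4]='$': occ=0, LF[4]=C('$')+0=0+0=0
L[5]='p': occ=0, LF[5]=C('p')+0=6+0=6
L[6]='o': occ=0, LF[6]=C('o')+0=4+0=4
L[7]='o': occ=1, LF[7]=C('o')+1=4+1=5
L[8]='s': occ=0, LF[8]=C('s')+0=7+0=7
L[9]='s': occ=1, LF[9]=C('s')+1=7+1=8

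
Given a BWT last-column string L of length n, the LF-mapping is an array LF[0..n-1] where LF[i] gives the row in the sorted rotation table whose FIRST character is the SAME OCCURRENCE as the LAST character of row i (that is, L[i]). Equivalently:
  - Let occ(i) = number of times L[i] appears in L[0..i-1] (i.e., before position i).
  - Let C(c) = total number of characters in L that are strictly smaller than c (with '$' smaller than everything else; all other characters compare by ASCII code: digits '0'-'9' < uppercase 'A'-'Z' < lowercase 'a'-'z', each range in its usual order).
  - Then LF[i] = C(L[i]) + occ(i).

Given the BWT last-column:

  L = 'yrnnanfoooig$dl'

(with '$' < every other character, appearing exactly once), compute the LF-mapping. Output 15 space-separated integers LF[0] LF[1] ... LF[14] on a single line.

Answer: 14 13 7 8 1 9 3 10 11 12 5 4 0 2 6

Derivation:
Char counts: '$':1, 'a':1, 'd':1, 'f':1, 'g':1, 'i':1, 'l':1, 'n':3, 'o':3, 'r':1, 'y':1
C (first-col start): C('$')=0, C('a')=1, C('d')=2, C('f')=3, C('g')=4, C('i')=5, C('l')=6, C('n')=7, C('o')=10, C('r')=13, C('y')=14
L[0]='y': occ=0, LF[0]=C('y')+0=14+0=14
L[1]='r': occ=0, LF[1]=C('r')+0=13+0=13
L[2]='n': occ=0, LF[2]=C('n')+0=7+0=7
L[3]='n': occ=1, LF[3]=C('n')+1=7+1=8
L[4]='a': occ=0, LF[4]=C('a')+0=1+0=1
L[5]='n': occ=2, LF[5]=C('n')+2=7+2=9
L[6]='f': occ=0, LF[6]=C('f')+0=3+0=3
L[7]='o': occ=0, LF[7]=C('o')+0=10+0=10
L[8]='o': occ=1, LF[8]=C('o')+1=10+1=11
L[9]='o': occ=2, LF[9]=C('o')+2=10+2=12
L[10]='i': occ=0, LF[10]=C('i')+0=5+0=5
L[11]='g': occ=0, LF[11]=C('g')+0=4+0=4
L[12]='$': occ=0, LF[12]=C('$')+0=0+0=0
L[13]='d': occ=0, LF[13]=C('d')+0=2+0=2
L[14]='l': occ=0, LF[14]=C('l')+0=6+0=6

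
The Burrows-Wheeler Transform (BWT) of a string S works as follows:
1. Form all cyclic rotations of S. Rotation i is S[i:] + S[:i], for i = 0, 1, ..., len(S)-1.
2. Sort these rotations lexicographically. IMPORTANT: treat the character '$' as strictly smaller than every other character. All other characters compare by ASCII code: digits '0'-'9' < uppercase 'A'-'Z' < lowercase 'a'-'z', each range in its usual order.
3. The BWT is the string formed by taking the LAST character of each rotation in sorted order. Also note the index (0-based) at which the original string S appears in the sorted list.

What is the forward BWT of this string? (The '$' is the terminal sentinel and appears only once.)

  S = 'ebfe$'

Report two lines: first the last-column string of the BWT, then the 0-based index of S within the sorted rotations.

All 5 rotations (rotation i = S[i:]+S[:i]):
  rot[0] = ebfe$
  rot[1] = bfe$e
  rot[2] = fe$eb
  rot[3] = e$ebf
  rot[4] = $ebfe
Sorted (with $ < everything):
  sorted[0] = $ebfe  (last char: 'e')
  sorted[1] = bfe$e  (last char: 'e')
  sorted[2] = e$ebf  (last char: 'f')
  sorted[3] = ebfe$  (last char: '$')
  sorted[4] = fe$eb  (last char: 'b')
Last column: eef$b
Original string S is at sorted index 3

Answer: eef$b
3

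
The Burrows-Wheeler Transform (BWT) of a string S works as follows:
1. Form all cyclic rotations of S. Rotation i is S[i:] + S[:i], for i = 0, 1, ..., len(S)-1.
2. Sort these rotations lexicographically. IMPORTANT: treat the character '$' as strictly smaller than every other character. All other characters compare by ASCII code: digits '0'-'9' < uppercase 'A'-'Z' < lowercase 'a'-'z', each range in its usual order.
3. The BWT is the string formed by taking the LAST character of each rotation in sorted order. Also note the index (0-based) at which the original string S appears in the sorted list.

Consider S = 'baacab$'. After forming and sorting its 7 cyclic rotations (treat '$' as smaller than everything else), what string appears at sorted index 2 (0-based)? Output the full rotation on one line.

Answer: ab$baac

Derivation:
All 7 rotations (rotation i = S[i:]+S[:i]):
  rot[0] = baacab$
  rot[1] = aacab$b
  rot[2] = acab$ba
  rot[3] = cab$baa
  rot[4] = ab$baac
  rot[5] = b$baaca
  rot[6] = $baacab
Sorted (with $ < everything):
  sorted[0] = $baacab
  sorted[1] = aacab$b
  sorted[2] = ab$baac
  sorted[3] = acab$ba
  sorted[4] = b$baaca
  sorted[5] = baacab$
  sorted[6] = cab$baa
sorted[2] = ab$baac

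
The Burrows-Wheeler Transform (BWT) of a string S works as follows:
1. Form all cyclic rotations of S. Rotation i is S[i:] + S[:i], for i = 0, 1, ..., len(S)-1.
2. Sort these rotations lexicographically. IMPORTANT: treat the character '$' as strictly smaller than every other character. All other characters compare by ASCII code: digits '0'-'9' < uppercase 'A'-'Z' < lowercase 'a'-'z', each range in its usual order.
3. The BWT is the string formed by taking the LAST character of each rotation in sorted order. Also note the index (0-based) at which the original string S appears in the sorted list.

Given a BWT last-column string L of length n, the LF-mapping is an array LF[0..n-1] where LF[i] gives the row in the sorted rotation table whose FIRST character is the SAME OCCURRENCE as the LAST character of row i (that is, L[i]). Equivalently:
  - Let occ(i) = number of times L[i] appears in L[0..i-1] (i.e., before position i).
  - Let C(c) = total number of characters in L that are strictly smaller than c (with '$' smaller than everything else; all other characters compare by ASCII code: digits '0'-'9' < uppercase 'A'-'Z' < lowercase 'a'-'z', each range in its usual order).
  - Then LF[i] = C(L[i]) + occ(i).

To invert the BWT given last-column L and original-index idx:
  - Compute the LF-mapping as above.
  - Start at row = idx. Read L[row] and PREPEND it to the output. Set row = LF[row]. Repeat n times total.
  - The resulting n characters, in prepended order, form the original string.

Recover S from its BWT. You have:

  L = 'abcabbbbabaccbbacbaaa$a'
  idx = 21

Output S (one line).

Answer: cbabacbbabbbacaaacbaba$

Derivation:
LF mapping: 1 10 19 2 11 12 13 14 3 15 4 20 21 16 17 5 22 18 6 7 8 0 9
Walk LF starting at row 21, prepending L[row]:
  step 1: row=21, L[21]='$', prepend. Next row=LF[21]=0
  step 2: row=0, L[0]='a', prepend. Next row=LF[0]=1
  step 3: row=1, L[1]='b', prepend. Next row=LF[1]=10
  step 4: row=10, L[10]='a', prepend. Next row=LF[10]=4
  step 5: row=4, L[4]='b', prepend. Next row=LF[4]=11
  step 6: row=11, L[11]='c', prepend. Next row=LF[11]=20
  step 7: row=20, L[20]='a', prepend. Next row=LF[20]=8
  step 8: row=8, L[8]='a', prepend. Next row=LF[8]=3
  step 9: row=3, L[3]='a', prepend. Next row=LF[3]=2
  step 10: row=2, L[2]='c', prepend. Next row=LF[2]=19
  step 11: row=19, L[19]='a', prepend. Next row=LF[19]=7
  step 12: row=7, L[7]='b', prepend. Next row=LF[7]=14
  step 13: row=14, L[14]='b', prepend. Next row=LF[14]=17
  step 14: row=17, L[17]='b', prepend. Next row=LF[17]=18
  step 15: row=18, L[18]='a', prepend. Next row=LF[18]=6
  step 16: row=6, L[6]='b', prepend. Next row=LF[6]=13
  step 17: row=13, L[13]='b', prepend. Next row=LF[13]=16
  step 18: row=16, L[16]='c', prepend. Next row=LF[16]=22
  step 19: row=22, L[22]='a', prepend. Next row=LF[22]=9
  step 20: row=9, L[9]='b', prepend. Next row=LF[9]=15
  step 21: row=15, L[15]='a', prepend. Next row=LF[15]=5
  step 22: row=5, L[5]='b', prepend. Next row=LF[5]=12
  step 23: row=12, L[12]='c', prepend. Next row=LF[12]=21
Reversed output: cbabacbbabbbacaaacbaba$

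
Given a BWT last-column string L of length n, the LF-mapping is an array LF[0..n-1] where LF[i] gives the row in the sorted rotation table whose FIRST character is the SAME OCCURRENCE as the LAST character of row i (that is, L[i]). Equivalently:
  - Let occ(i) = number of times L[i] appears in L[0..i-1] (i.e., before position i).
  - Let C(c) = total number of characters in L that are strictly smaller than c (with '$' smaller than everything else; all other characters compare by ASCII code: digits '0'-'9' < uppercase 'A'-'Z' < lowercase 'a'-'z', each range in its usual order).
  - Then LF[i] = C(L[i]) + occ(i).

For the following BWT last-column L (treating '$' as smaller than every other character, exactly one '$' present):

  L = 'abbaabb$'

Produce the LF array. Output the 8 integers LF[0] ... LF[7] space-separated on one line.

Answer: 1 4 5 2 3 6 7 0

Derivation:
Char counts: '$':1, 'a':3, 'b':4
C (first-col start): C('$')=0, C('a')=1, C('b')=4
L[0]='a': occ=0, LF[0]=C('a')+0=1+0=1
L[1]='b': occ=0, LF[1]=C('b')+0=4+0=4
L[2]='b': occ=1, LF[2]=C('b')+1=4+1=5
L[3]='a': occ=1, LF[3]=C('a')+1=1+1=2
L[4]='a': occ=2, LF[4]=C('a')+2=1+2=3
L[5]='b': occ=2, LF[5]=C('b')+2=4+2=6
L[6]='b': occ=3, LF[6]=C('b')+3=4+3=7
L[7]='$': occ=0, LF[7]=C('$')+0=0+0=0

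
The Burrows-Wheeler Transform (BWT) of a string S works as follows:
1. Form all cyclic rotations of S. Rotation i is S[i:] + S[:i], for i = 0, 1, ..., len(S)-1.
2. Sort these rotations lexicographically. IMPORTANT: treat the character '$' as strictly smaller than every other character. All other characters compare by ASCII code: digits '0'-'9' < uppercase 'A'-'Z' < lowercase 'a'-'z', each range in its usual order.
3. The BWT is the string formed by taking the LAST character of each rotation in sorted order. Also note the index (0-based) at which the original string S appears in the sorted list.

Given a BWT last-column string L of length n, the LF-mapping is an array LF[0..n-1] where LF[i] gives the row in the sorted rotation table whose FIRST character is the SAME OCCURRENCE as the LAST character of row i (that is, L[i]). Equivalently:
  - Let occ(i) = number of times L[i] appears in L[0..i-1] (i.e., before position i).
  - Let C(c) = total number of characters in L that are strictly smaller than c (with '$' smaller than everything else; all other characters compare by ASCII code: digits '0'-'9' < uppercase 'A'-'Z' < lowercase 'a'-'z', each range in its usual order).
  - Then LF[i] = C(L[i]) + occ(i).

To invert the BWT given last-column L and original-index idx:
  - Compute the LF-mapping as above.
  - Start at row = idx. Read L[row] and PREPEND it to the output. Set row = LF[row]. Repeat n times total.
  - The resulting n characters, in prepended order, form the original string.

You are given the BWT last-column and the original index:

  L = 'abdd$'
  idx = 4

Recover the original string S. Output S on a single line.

Answer: ddba$

Derivation:
LF mapping: 1 2 3 4 0
Walk LF starting at row 4, prepending L[row]:
  step 1: row=4, L[4]='$', prepend. Next row=LF[4]=0
  step 2: row=0, L[0]='a', prepend. Next row=LF[0]=1
  step 3: row=1, L[1]='b', prepend. Next row=LF[1]=2
  step 4: row=2, L[2]='d', prepend. Next row=LF[2]=3
  step 5: row=3, L[3]='d', prepend. Next row=LF[3]=4
Reversed output: ddba$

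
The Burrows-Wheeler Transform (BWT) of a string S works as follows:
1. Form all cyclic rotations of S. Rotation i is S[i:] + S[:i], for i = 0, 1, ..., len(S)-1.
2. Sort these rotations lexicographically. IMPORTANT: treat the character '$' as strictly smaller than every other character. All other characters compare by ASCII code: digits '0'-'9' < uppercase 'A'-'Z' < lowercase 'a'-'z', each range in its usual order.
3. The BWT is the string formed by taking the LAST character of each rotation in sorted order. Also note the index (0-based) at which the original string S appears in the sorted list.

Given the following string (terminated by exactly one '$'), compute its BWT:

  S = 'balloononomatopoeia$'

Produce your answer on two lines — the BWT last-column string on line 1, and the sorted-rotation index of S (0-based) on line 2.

Answer: aibm$oealooopnnoltoa
4

Derivation:
All 20 rotations (rotation i = S[i:]+S[:i]):
  rot[0] = balloononomatopoeia$
  rot[1] = alloononomatopoeia$b
  rot[2] = lloononomatopoeia$ba
  rot[3] = loononomatopoeia$bal
  rot[4] = oononomatopoeia$ball
  rot[5] = ononomatopoeia$ballo
  rot[6] = nonomatopoeia$balloo
  rot[7] = onomatopoeia$balloon
  rot[8] = nomatopoeia$balloono
  rot[9] = omatopoeia$balloonon
  rot[10] = matopoeia$balloonono
  rot[11] = atopoeia$balloononom
  rot[12] = topoeia$balloononoma
  rot[13] = opoeia$balloononomat
  rot[14] = poeia$balloononomato
  rot[15] = oeia$balloononomatop
  rot[16] = eia$balloononomatopo
  rot[17] = ia$balloononomatopoe
  rot[18] = a$balloononomatopoei
  rot[19] = $balloononomatopoeia
Sorted (with $ < everything):
  sorted[0] = $balloononomatopoeia  (last char: 'a')
  sorted[1] = a$balloononomatopoei  (last char: 'i')
  sorted[2] = alloononomatopoeia$b  (last char: 'b')
  sorted[3] = atopoeia$balloononom  (last char: 'm')
  sorted[4] = balloononomatopoeia$  (last char: '$')
  sorted[5] = eia$balloononomatopo  (last char: 'o')
  sorted[6] = ia$balloononomatopoe  (last char: 'e')
  sorted[7] = lloononomatopoeia$ba  (last char: 'a')
  sorted[8] = loononomatopoeia$bal  (last char: 'l')
  sorted[9] = matopoeia$balloonono  (last char: 'o')
  sorted[10] = nomatopoeia$balloono  (last char: 'o')
  sorted[11] = nonomatopoeia$balloo  (last char: 'o')
  sorted[12] = oeia$balloononomatop  (last char: 'p')
  sorted[13] = omatopoeia$balloonon  (last char: 'n')
  sorted[14] = onomatopoeia$balloon  (last char: 'n')
  sorted[15] = ononomatopoeia$ballo  (last char: 'o')
  sorted[16] = oononomatopoeia$ball  (last char: 'l')
  sorted[17] = opoeia$balloononomat  (last char: 't')
  sorted[18] = poeia$balloononomato  (last char: 'o')
  sorted[19] = topoeia$balloononoma  (last char: 'a')
Last column: aibm$oealooopnnoltoa
Original string S is at sorted index 4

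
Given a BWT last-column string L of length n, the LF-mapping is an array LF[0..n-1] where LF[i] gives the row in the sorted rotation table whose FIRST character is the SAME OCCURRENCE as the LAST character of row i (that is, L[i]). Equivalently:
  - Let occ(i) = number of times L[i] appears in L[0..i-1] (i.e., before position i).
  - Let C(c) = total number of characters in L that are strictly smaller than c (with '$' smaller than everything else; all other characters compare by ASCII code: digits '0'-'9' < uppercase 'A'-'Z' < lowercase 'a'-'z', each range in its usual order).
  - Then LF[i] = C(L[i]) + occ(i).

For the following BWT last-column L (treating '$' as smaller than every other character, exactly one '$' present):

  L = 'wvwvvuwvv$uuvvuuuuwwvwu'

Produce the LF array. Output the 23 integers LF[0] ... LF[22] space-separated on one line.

Char counts: '$':1, 'u':8, 'v':8, 'w':6
C (first-col start): C('$')=0, C('u')=1, C('v')=9, C('w')=17
L[0]='w': occ=0, LF[0]=C('w')+0=17+0=17
L[1]='v': occ=0, LF[1]=C('v')+0=9+0=9
L[2]='w': occ=1, LF[2]=C('w')+1=17+1=18
L[3]='v': occ=1, LF[3]=C('v')+1=9+1=10
L[4]='v': occ=2, LF[4]=C('v')+2=9+2=11
L[5]='u': occ=0, LF[5]=C('u')+0=1+0=1
L[6]='w': occ=2, LF[6]=C('w')+2=17+2=19
L[7]='v': occ=3, LF[7]=C('v')+3=9+3=12
L[8]='v': occ=4, LF[8]=C('v')+4=9+4=13
L[9]='$': occ=0, LF[9]=C('$')+0=0+0=0
L[10]='u': occ=1, LF[10]=C('u')+1=1+1=2
L[11]='u': occ=2, LF[11]=C('u')+2=1+2=3
L[12]='v': occ=5, LF[12]=C('v')+5=9+5=14
L[13]='v': occ=6, LF[13]=C('v')+6=9+6=15
L[14]='u': occ=3, LF[14]=C('u')+3=1+3=4
L[15]='u': occ=4, LF[15]=C('u')+4=1+4=5
L[16]='u': occ=5, LF[16]=C('u')+5=1+5=6
L[17]='u': occ=6, LF[17]=C('u')+6=1+6=7
L[18]='w': occ=3, LF[18]=C('w')+3=17+3=20
L[19]='w': occ=4, LF[19]=C('w')+4=17+4=21
L[20]='v': occ=7, LF[20]=C('v')+7=9+7=16
L[21]='w': occ=5, LF[21]=C('w')+5=17+5=22
L[22]='u': occ=7, LF[22]=C('u')+7=1+7=8

Answer: 17 9 18 10 11 1 19 12 13 0 2 3 14 15 4 5 6 7 20 21 16 22 8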